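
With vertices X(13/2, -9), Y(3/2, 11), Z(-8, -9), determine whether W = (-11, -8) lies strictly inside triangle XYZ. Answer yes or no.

Barycentric coordinates of W: (-139/580, 1/20, 69/58).
The three coordinates are negative, positive, positive; a point is interior exactly when all three are positive.

no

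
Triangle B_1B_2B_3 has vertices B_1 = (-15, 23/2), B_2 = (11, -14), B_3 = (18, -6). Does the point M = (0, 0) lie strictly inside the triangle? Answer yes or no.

yes

Barycentric coordinates of M: (372/773, 234/773, 167/773).
The three coordinates are positive, positive, positive; a point is interior exactly when all three are positive.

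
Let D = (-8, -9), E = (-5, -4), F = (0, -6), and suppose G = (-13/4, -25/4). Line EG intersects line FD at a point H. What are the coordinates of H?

(-8/3, -7)

Barycentric coordinates of G with respect to DEF: (1/4, 1/4, 1/2).
On side FD the E-coordinate is zero; dropping G's E-weight 1/4 and renormalizing the remaining 1/2 : 1/4 gives weights 2/3, 1/3 on F, D.
H = (2/3)·(0, -6) + (1/3)·(-8, -9) = (-8/3, -7).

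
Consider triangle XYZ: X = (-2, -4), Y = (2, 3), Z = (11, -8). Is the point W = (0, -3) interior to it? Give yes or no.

Barycentric coordinates of W: (76/107, 21/107, 10/107).
The three coordinates are positive, positive, positive; a point is interior exactly when all three are positive.

yes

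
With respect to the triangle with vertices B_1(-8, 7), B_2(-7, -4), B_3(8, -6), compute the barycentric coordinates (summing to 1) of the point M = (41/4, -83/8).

(-3/8, 1/4, 9/8)

Signed area of the reference triangle: [B_1B_2B_3] = ½·((-8)·(-4−(-6)) + (-7)·(-6−7) + 8·(7−(-4))) = ½·(-16 + 91 + 88) = 163/2.
[MB_2B_3] = ½·((41/4)·(-4−(-6)) + (-7)·(-6−(-83/8)) + 8·(-83/8−(-4))) = ½·(41/2 − 245/8 − 51) = -489/16, so the B_1-coordinate is (-489/16)/(163/2) = -3/8.
[B_1MB_3] = ½·((-8)·(-83/8−(-6)) + (41/4)·(-6−7) + 8·(7−(-83/8))) = ½·(35 − 533/4 + 139) = 163/8, so the B_2-coordinate is 1/4.
[B_1B_2M] = ½·((-8)·(-4−(-83/8)) + (-7)·(-83/8−7) + (41/4)·(7−(-4))) = ½·(-51 + 973/8 + 451/4) = 1467/16, so the B_3-coordinate is 9/8.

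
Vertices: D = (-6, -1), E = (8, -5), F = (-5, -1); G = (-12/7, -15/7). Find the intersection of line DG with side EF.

(3/2, -3)

Barycentric coordinates of G with respect to DEF: (3/7, 2/7, 2/7).
On side EF the D-coordinate is zero; dropping G's D-weight 3/7 and renormalizing the remaining 2/7 : 2/7 gives weights 1/2, 1/2 on E, F.
H = (1/2)·(8, -5) + (1/2)·(-5, -1) = (3/2, -3).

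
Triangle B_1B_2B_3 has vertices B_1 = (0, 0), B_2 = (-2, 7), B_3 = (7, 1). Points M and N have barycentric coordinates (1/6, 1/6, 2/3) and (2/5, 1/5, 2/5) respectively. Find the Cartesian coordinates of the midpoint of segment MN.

(101/30, 109/60)

Barycentric coordinates of the midpoint are the average: (17/60, 11/60, 8/15).
Converting: (17/60)·B_1 + (11/60)·B_2 + (8/15)·B_3 = (101/30, 109/60).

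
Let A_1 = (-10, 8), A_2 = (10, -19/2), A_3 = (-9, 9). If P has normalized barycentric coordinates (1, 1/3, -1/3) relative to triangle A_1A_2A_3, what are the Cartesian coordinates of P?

P = 1·A_1 + (1/3)·A_2 + (-1/3)·A_3.
x-coordinate: 1·(-10) + (1/3)·10 + (-1/3)·(-9) = -11/3.
y-coordinate: 1·8 + (1/3)·(-19/2) + (-1/3)·9 = 11/6.

(-11/3, 11/6)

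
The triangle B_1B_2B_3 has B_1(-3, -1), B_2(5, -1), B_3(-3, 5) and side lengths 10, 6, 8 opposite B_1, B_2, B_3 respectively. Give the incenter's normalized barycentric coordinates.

(5/12, 1/4, 1/3)

The incenter has barycentric coordinates proportional to the opposite side lengths: (10 : 6 : 8).
Normalizing by 10+6+8 = 24 gives (5/12, 1/4, 1/3).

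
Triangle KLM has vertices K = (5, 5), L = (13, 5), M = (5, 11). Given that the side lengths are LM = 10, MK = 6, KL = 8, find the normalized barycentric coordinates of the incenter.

The incenter has barycentric coordinates proportional to the opposite side lengths: (10 : 6 : 8).
Normalizing by 10+6+8 = 24 gives (5/12, 1/4, 1/3).

(5/12, 1/4, 1/3)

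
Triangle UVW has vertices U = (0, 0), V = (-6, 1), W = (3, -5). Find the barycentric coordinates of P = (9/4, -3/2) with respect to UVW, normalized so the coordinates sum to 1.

(1, -1/4, 1/4)

Signed area of the reference triangle: [UVW] = ½·(0·(1−(-5)) + (-6)·(-5−0) + 3·(0−1)) = ½·(0 + 30 − 3) = 27/2.
[PVW] = ½·((9/4)·(1−(-5)) + (-6)·(-5−(-3/2)) + 3·(-3/2−1)) = ½·(27/2 + 21 − 15/2) = 27/2, so the U-coordinate is (27/2)/(27/2) = 1.
[UPW] = ½·(0·(-3/2−(-5)) + (9/4)·(-5−0) + 3·(0−(-3/2))) = ½·(0 − 45/4 + 9/2) = -27/8, so the V-coordinate is -1/4.
[UVP] = ½·(0·(1−(-3/2)) + (-6)·(-3/2−0) + (9/4)·(0−1)) = ½·(0 + 9 − 9/4) = 27/8, so the W-coordinate is 1/4.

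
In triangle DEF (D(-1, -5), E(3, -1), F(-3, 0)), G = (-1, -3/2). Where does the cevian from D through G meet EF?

(-1, -1/3)

Barycentric coordinates of G with respect to DEF: (1/4, 1/4, 1/2).
On side EF the D-coordinate is zero; dropping G's D-weight 1/4 and renormalizing the remaining 1/4 : 1/2 gives weights 1/3, 2/3 on E, F.
H = (1/3)·(3, -1) + (2/3)·(-3, 0) = (-1, -1/3).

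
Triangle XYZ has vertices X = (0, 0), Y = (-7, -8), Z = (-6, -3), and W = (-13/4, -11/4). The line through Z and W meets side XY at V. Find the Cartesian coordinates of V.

Barycentric coordinates of W with respect to XYZ: (1/2, 1/4, 1/4).
On side XY the Z-coordinate is zero; dropping W's Z-weight 1/4 and renormalizing the remaining 1/2 : 1/4 gives weights 2/3, 1/3 on X, Y.
V = (2/3)·(0, 0) + (1/3)·(-7, -8) = (-7/3, -8/3).

(-7/3, -8/3)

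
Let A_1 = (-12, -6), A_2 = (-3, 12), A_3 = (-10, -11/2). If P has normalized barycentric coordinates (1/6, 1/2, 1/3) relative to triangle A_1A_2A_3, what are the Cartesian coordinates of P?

(-41/6, 19/6)

P = (1/6)·A_1 + (1/2)·A_2 + (1/3)·A_3.
x-coordinate: (1/6)·(-12) + (1/2)·(-3) + (1/3)·(-10) = -41/6.
y-coordinate: (1/6)·(-6) + (1/2)·12 + (1/3)·(-11/2) = 19/6.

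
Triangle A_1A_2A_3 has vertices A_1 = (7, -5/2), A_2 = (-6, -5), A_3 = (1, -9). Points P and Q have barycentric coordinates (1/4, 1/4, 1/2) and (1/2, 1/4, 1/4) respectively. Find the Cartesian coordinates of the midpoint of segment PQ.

Barycentric coordinates of the midpoint are the average: (3/8, 1/4, 3/8).
Converting: (3/8)·A_1 + (1/4)·A_2 + (3/8)·A_3 = (3/2, -89/16).

(3/2, -89/16)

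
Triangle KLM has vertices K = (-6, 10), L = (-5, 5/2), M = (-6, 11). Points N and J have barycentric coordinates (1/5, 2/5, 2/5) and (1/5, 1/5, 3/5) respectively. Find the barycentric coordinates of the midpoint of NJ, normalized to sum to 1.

(1/5, 3/10, 1/2)

Since both coordinate triples sum to 1, the midpoint's barycentrics are the componentwise average.
(1/5+1/5)/2 = 1/5; similarly 3/10 and 1/2.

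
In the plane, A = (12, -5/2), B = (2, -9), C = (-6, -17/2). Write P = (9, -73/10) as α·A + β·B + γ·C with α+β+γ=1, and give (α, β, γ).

Signed area of the reference triangle: [ABC] = ½·(12·(-9−(-17/2)) + 2·(-17/2−(-5/2)) + (-6)·(-5/2−(-9))) = ½·(-6 − 12 − 39) = -57/2.
[PBC] = ½·(9·(-9−(-17/2)) + 2·(-17/2−(-73/10)) + (-6)·(-73/10−(-9))) = ½·(-9/2 − 12/5 − 51/5) = -171/20, so the A-coordinate is (-171/20)/(-57/2) = 3/10.
[APC] = ½·(12·(-73/10−(-17/2)) + 9·(-17/2−(-5/2)) + (-6)·(-5/2−(-73/10))) = ½·(72/5 − 54 − 144/5) = -171/5, so the B-coordinate is 6/5.
[ABP] = ½·(12·(-9−(-73/10)) + 2·(-73/10−(-5/2)) + 9·(-5/2−(-9))) = ½·(-102/5 − 48/5 + 117/2) = 57/4, so the C-coordinate is -1/2.
Check: 3/10 + 6/5 − 1/2 = 1.

(3/10, 6/5, -1/2)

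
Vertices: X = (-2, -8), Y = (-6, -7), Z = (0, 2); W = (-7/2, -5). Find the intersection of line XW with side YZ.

Barycentric coordinates of W with respect to XYZ: (1/4, 1/2, 1/4).
On side YZ the X-coordinate is zero; dropping W's X-weight 1/4 and renormalizing the remaining 1/2 : 1/4 gives weights 2/3, 1/3 on Y, Z.
V = (2/3)·(-6, -7) + (1/3)·(0, 2) = (-4, -4).

(-4, -4)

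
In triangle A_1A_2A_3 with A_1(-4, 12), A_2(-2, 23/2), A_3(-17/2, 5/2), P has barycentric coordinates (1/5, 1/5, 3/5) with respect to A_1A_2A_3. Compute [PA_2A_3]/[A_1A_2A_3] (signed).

The signed ratio [PA_2A_3]/[A_1A_2A_3] equals the barycentric coordinate of P at vertex A_1, which is 1/5.

1/5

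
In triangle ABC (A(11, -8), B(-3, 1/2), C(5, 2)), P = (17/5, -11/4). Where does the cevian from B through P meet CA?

Barycentric coordinates of P with respect to ABC: (2/5, 1/2, 1/10).
On side CA the B-coordinate is zero; dropping P's B-weight 1/2 and renormalizing the remaining 1/10 : 2/5 gives weights 1/5, 4/5 on C, A.
Q = (1/5)·(5, 2) + (4/5)·(11, -8) = (49/5, -6).

(49/5, -6)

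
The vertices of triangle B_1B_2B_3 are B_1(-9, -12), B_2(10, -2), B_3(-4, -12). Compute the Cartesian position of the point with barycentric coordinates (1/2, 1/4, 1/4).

(-3, -19/2)

M = (1/2)·B_1 + (1/4)·B_2 + (1/4)·B_3.
x-coordinate: (1/2)·(-9) + (1/4)·10 + (1/4)·(-4) = -3.
y-coordinate: (1/2)·(-12) + (1/4)·(-2) + (1/4)·(-12) = -19/2.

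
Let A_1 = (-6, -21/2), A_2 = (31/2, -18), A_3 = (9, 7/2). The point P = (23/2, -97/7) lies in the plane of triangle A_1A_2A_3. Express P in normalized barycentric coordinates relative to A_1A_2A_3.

Signed area of the reference triangle: [A_1A_2A_3] = ½·((-6)·(-18−(7/2)) + (31/2)·(7/2−(-21/2)) + 9·(-21/2−(-18))) = ½·(129 + 217 + 135/2) = 827/4.
[PA_2A_3] = ½·((23/2)·(-18−(7/2)) + (31/2)·(7/2−(-97/7)) + 9·(-97/7−(-18))) = ½·(-989/4 + 7533/28 + 261/7) = 827/28, so the A_1-coordinate is (827/28)/(827/4) = 1/7.
[A_1PA_3] = ½·((-6)·(-97/7−(7/2)) + (23/2)·(7/2−(-21/2)) + 9·(-21/2−(-97/7))) = ½·(729/7 + 161 + 423/14) = 4135/28, so the A_2-coordinate is 5/7.
[A_1A_2P] = ½·((-6)·(-18−(-97/7)) + (31/2)·(-97/7−(-21/2)) + (23/2)·(-21/2−(-18))) = ½·(174/7 − 1457/28 + 345/4) = 827/28, so the A_3-coordinate is 1/7.
Check: 1/7 + 5/7 + 1/7 = 1.

(1/7, 5/7, 1/7)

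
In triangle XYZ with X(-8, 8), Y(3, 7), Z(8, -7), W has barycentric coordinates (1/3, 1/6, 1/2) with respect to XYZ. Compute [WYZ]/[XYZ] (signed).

The signed ratio [WYZ]/[XYZ] equals the barycentric coordinate of W at vertex X, which is 1/3.

1/3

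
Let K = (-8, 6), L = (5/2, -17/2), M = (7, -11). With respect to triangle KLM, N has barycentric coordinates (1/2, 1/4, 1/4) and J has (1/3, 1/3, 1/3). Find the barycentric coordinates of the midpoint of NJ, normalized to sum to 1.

Since both coordinate triples sum to 1, the midpoint's barycentrics are the componentwise average.
(1/2+1/3)/2 = 5/12; similarly 7/24 and 7/24.

(5/12, 7/24, 7/24)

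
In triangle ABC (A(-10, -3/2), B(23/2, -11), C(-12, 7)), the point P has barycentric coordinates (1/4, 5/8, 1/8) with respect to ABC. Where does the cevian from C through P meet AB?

Line CP meets AB where the C-coordinate vanishes; zeroing P's C-weight and renormalizing leaves A, B-weights 1/4 : 5/8 → (2/7, 5/7).
So Q = (2/7)·A + (5/7)·B = (75/14, -58/7).

(75/14, -58/7)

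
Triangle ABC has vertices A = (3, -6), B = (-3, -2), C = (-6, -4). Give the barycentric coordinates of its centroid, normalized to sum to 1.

The centroid is the average of the vertices, so each weight is 1/3.

(1/3, 1/3, 1/3)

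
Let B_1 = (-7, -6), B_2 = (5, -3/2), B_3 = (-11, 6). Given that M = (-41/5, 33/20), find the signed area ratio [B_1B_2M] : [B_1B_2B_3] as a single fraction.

3/5

[B_1B_2B_3] = ½·((-7)·(-3/2−6) + 5·(6−(-6)) + (-11)·(-6−(-3/2))) = ½·(105/2 + 60 + 99/2) = 81.
[B_1B_2M] = ½·((-7)·(-3/2−(33/20)) + 5·(33/20−(-6)) + (-41/5)·(-6−(-3/2))) = ½·(441/20 + 153/4 + 369/10) = 243/5, so the ratio is (243/5)/81 = 3/5.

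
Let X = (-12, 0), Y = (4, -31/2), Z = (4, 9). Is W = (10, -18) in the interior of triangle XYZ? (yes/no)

Barycentric coordinates of W: (-3/8, 243/196, 53/392).
The three coordinates are negative, positive, positive; a point is interior exactly when all three are positive.

no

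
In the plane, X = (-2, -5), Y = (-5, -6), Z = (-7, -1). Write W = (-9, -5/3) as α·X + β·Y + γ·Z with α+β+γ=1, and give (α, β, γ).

Signed area of the reference triangle: [XYZ] = ½·((-2)·(-6−(-1)) + (-5)·(-1−(-5)) + (-7)·(-5−(-6))) = ½·(10 − 20 − 7) = -17/2.
[WYZ] = ½·((-9)·(-6−(-1)) + (-5)·(-1−(-5/3)) + (-7)·(-5/3−(-6))) = ½·(45 − 10/3 − 91/3) = 17/3, so the X-coordinate is (17/3)/(-17/2) = -2/3.
[XWZ] = ½·((-2)·(-5/3−(-1)) + (-9)·(-1−(-5)) + (-7)·(-5−(-5/3))) = ½·(4/3 − 36 + 70/3) = -17/3, so the Y-coordinate is 2/3.
[XYW] = ½·((-2)·(-6−(-5/3)) + (-5)·(-5/3−(-5)) + (-9)·(-5−(-6))) = ½·(26/3 − 50/3 − 9) = -17/2, so the Z-coordinate is 1.
Check: -2/3 + 2/3 + 1 = 1.

(-2/3, 2/3, 1)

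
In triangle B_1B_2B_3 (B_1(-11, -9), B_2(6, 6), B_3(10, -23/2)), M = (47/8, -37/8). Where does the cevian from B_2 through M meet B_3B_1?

(29/5, -11)

Barycentric coordinates of M with respect to B_1B_2B_3: (1/8, 3/8, 1/2).
On side B_3B_1 the B_2-coordinate is zero; dropping M's B_2-weight 3/8 and renormalizing the remaining 1/2 : 1/8 gives weights 4/5, 1/5 on B_3, B_1.
N = (4/5)·(10, -23/2) + (1/5)·(-11, -9) = (29/5, -11).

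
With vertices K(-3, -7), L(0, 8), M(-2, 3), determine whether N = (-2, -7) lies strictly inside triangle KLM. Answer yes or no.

no

Barycentric coordinates of N: (4/3, 2/3, -1).
The three coordinates are positive, positive, negative; a point is interior exactly when all three are positive.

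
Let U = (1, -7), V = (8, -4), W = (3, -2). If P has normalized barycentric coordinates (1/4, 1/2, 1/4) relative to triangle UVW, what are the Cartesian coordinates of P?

P = (1/4)·U + (1/2)·V + (1/4)·W.
x-coordinate: (1/4)·1 + (1/2)·8 + (1/4)·3 = 5.
y-coordinate: (1/4)·(-7) + (1/2)·(-4) + (1/4)·(-2) = -17/4.

(5, -17/4)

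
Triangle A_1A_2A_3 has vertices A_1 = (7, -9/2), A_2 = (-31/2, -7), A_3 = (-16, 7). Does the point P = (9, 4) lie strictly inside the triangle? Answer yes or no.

Barycentric coordinates of P: (1394/1265, -38/55, 149/253).
The three coordinates are positive, negative, positive; a point is interior exactly when all three are positive.

no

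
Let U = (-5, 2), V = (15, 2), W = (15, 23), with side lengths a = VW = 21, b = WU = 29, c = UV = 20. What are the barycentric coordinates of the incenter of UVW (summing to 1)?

The incenter has barycentric coordinates proportional to the opposite side lengths: (21 : 29 : 20).
Normalizing by 21+29+20 = 70 gives (3/10, 29/70, 2/7).

(3/10, 29/70, 2/7)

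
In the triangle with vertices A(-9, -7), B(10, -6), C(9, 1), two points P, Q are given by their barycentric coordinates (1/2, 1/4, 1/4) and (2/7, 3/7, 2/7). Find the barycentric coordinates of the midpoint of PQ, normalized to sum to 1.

(11/28, 19/56, 15/56)

Since both coordinate triples sum to 1, the midpoint's barycentrics are the componentwise average.
(1/2+2/7)/2 = 11/28; similarly 19/56 and 15/56.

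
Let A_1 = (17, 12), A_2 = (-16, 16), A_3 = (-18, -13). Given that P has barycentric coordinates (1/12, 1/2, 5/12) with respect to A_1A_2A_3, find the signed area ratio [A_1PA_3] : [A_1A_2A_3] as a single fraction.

The signed ratio [A_1PA_3]/[A_1A_2A_3] equals the barycentric coordinate of P at vertex A_2, which is 1/2.

1/2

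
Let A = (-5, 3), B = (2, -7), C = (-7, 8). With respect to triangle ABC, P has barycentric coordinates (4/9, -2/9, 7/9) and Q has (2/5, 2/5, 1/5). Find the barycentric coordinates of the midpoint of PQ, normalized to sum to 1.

(19/45, 4/45, 22/45)

Since both coordinate triples sum to 1, the midpoint's barycentrics are the componentwise average.
(4/9+2/5)/2 = 19/45; similarly 4/45 and 22/45.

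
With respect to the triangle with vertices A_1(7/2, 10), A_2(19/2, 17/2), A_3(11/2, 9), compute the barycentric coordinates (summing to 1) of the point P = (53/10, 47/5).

Signed area of the reference triangle: [A_1A_2A_3] = ½·((7/2)·(17/2−9) + (19/2)·(9−10) + (11/2)·(10−(17/2))) = ½·(-7/4 − 19/2 + 33/4) = -3/2.
[PA_2A_3] = ½·((53/10)·(17/2−9) + (19/2)·(9−(47/5)) + (11/2)·(47/5−(17/2))) = ½·(-53/20 − 19/5 + 99/20) = -3/4, so the A_1-coordinate is (-3/4)/(-3/2) = 1/2.
[A_1PA_3] = ½·((7/2)·(47/5−9) + (53/10)·(9−10) + (11/2)·(10−(47/5))) = ½·(7/5 − 53/10 + 33/10) = -3/10, so the A_2-coordinate is 1/5.
[A_1A_2P] = ½·((7/2)·(17/2−(47/5)) + (19/2)·(47/5−10) + (53/10)·(10−(17/2))) = ½·(-63/20 − 57/10 + 159/20) = -9/20, so the A_3-coordinate is 3/10.
Check: 1/2 + 1/5 + 3/10 = 1.

(1/2, 1/5, 3/10)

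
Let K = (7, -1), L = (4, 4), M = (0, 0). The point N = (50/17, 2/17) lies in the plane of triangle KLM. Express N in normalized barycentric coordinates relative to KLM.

(6/17, 2/17, 9/17)

Signed area of the reference triangle: [KLM] = ½·(7·(4−0) + 4·(0−(-1)) + 0·(-1−4)) = ½·(28 + 4 + 0) = 16.
[NLM] = ½·((50/17)·(4−0) + 4·(0−(2/17)) + 0·(2/17−4)) = ½·(200/17 − 8/17 + 0) = 96/17, so the K-coordinate is (96/17)/16 = 6/17.
[KNM] = ½·(7·(2/17−0) + (50/17)·(0−(-1)) + 0·(-1−(2/17))) = ½·(14/17 + 50/17 + 0) = 32/17, so the L-coordinate is 2/17.
[KLN] = ½·(7·(4−(2/17)) + 4·(2/17−(-1)) + (50/17)·(-1−4)) = ½·(462/17 + 76/17 − 250/17) = 144/17, so the M-coordinate is 9/17.
Check: 6/17 + 2/17 + 9/17 = 1.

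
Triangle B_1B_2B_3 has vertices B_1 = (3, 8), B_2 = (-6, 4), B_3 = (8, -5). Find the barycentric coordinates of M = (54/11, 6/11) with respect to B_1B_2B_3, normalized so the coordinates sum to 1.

Signed area of the reference triangle: [B_1B_2B_3] = ½·(3·(4−(-5)) + (-6)·(-5−8) + 8·(8−4)) = ½·(27 + 78 + 32) = 137/2.
[MB_2B_3] = ½·((54/11)·(4−(-5)) + (-6)·(-5−(6/11)) + 8·(6/11−4)) = ½·(486/11 + 366/11 − 304/11) = 274/11, so the B_1-coordinate is (274/11)/(137/2) = 4/11.
[B_1MB_3] = ½·(3·(6/11−(-5)) + (54/11)·(-5−8) + 8·(8−(6/11))) = ½·(183/11 − 702/11 + 656/11) = 137/22, so the B_2-coordinate is 1/11.
[B_1B_2M] = ½·(3·(4−(6/11)) + (-6)·(6/11−8) + (54/11)·(8−4)) = ½·(114/11 + 492/11 + 216/11) = 411/11, so the B_3-coordinate is 6/11.
Check: 4/11 + 1/11 + 6/11 = 1.

(4/11, 1/11, 6/11)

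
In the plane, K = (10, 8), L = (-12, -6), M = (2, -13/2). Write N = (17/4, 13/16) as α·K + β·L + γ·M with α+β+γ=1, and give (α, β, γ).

(1/2, 1/8, 3/8)

Signed area of the reference triangle: [KLM] = ½·(10·(-6−(-13/2)) + (-12)·(-13/2−8) + 2·(8−(-6))) = ½·(5 + 174 + 28) = 207/2.
[NLM] = ½·((17/4)·(-6−(-13/2)) + (-12)·(-13/2−(13/16)) + 2·(13/16−(-6))) = ½·(17/8 + 351/4 + 109/8) = 207/4, so the K-coordinate is (207/4)/(207/2) = 1/2.
[KNM] = ½·(10·(13/16−(-13/2)) + (17/4)·(-13/2−8) + 2·(8−(13/16))) = ½·(585/8 − 493/8 + 115/8) = 207/16, so the L-coordinate is 1/8.
[KLN] = ½·(10·(-6−(13/16)) + (-12)·(13/16−8) + (17/4)·(8−(-6))) = ½·(-545/8 + 345/4 + 119/2) = 621/16, so the M-coordinate is 3/8.
Check: 1/2 + 1/8 + 3/8 = 1.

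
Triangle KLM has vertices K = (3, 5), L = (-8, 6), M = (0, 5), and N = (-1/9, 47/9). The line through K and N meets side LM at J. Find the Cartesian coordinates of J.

(-4, 11/2)

Barycentric coordinates of N with respect to KLM: (5/9, 2/9, 2/9).
On side LM the K-coordinate is zero; dropping N's K-weight 5/9 and renormalizing the remaining 2/9 : 2/9 gives weights 1/2, 1/2 on L, M.
J = (1/2)·(-8, 6) + (1/2)·(0, 5) = (-4, 11/2).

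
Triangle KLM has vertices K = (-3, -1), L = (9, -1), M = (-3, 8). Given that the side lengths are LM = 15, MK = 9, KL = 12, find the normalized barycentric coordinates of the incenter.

(5/12, 1/4, 1/3)

The incenter has barycentric coordinates proportional to the opposite side lengths: (15 : 9 : 12).
Normalizing by 15+9+12 = 36 gives (5/12, 1/4, 1/3).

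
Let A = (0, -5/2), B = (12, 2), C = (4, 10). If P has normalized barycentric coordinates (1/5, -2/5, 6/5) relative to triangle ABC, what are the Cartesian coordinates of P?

(0, 107/10)

P = (1/5)·A + (-2/5)·B + (6/5)·C.
x-coordinate: (1/5)·0 + (-2/5)·12 + (6/5)·4 = 0.
y-coordinate: (1/5)·(-5/2) + (-2/5)·2 + (6/5)·10 = 107/10.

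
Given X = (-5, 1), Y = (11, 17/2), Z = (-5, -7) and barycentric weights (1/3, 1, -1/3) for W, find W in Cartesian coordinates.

W = (1/3)·X + 1·Y + (-1/3)·Z.
x-coordinate: (1/3)·(-5) + 1·11 + (-1/3)·(-5) = 11.
y-coordinate: (1/3)·1 + 1·(17/2) + (-1/3)·(-7) = 67/6.

(11, 67/6)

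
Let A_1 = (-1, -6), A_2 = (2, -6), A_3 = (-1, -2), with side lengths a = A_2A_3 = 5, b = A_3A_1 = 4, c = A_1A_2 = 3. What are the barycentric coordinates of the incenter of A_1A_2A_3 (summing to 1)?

(5/12, 1/3, 1/4)

The incenter has barycentric coordinates proportional to the opposite side lengths: (5 : 4 : 3).
Normalizing by 5+4+3 = 12 gives (5/12, 1/3, 1/4).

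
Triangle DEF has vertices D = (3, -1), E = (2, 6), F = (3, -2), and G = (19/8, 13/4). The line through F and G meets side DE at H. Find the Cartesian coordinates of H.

(16/7, 4)

Barycentric coordinates of G with respect to DEF: (1/4, 5/8, 1/8).
On side DE the F-coordinate is zero; dropping G's F-weight 1/8 and renormalizing the remaining 1/4 : 5/8 gives weights 2/7, 5/7 on D, E.
H = (2/7)·(3, -1) + (5/7)·(2, 6) = (16/7, 4).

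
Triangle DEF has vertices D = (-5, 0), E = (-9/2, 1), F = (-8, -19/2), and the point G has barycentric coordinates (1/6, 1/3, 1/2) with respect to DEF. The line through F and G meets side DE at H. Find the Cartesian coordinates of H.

(-14/3, 2/3)

Line FG meets DE where the F-coordinate vanishes; zeroing G's F-weight and renormalizing leaves D, E-weights 1/6 : 1/3 → (1/3, 2/3).
So H = (1/3)·D + (2/3)·E = (-14/3, 2/3).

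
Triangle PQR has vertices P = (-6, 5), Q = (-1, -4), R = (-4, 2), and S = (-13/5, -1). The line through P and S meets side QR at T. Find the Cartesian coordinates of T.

Barycentric coordinates of S with respect to PQR: (1/5, 3/5, 1/5).
On side QR the P-coordinate is zero; dropping S's P-weight 1/5 and renormalizing the remaining 3/5 : 1/5 gives weights 3/4, 1/4 on Q, R.
T = (3/4)·(-1, -4) + (1/4)·(-4, 2) = (-7/4, -5/2).

(-7/4, -5/2)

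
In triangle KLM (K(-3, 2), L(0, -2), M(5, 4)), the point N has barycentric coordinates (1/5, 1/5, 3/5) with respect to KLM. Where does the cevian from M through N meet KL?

(-3/2, 0)

Line MN meets KL where the M-coordinate vanishes; zeroing N's M-weight and renormalizing leaves K, L-weights 1/5 : 1/5 → (1/2, 1/2).
So J = (1/2)·K + (1/2)·L = (-3/2, 0).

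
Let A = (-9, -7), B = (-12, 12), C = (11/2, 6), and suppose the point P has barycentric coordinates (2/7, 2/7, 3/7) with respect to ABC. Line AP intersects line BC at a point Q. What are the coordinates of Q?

(-3/2, 42/5)

Line AP meets BC where the A-coordinate vanishes; zeroing P's A-weight and renormalizing leaves B, C-weights 2/7 : 3/7 → (2/5, 3/5).
So Q = (2/5)·B + (3/5)·C = (-3/2, 42/5).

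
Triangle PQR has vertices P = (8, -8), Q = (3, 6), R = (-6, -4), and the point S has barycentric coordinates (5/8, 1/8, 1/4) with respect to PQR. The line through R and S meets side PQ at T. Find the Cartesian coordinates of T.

Line RS meets PQ where the R-coordinate vanishes; zeroing S's R-weight and renormalizing leaves P, Q-weights 5/8 : 1/8 → (5/6, 1/6).
So T = (5/6)·P + (1/6)·Q = (43/6, -17/3).

(43/6, -17/3)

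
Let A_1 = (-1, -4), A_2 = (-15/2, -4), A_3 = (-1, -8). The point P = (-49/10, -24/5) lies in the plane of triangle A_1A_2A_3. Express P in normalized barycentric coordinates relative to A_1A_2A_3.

(1/5, 3/5, 1/5)

Signed area of the reference triangle: [A_1A_2A_3] = ½·((-1)·(-4−(-8)) + (-15/2)·(-8−(-4)) + (-1)·(-4−(-4))) = ½·(-4 + 30 + 0) = 13.
[PA_2A_3] = ½·((-49/10)·(-4−(-8)) + (-15/2)·(-8−(-24/5)) + (-1)·(-24/5−(-4))) = ½·(-98/5 + 24 + 4/5) = 13/5, so the A_1-coordinate is (13/5)/13 = 1/5.
[A_1PA_3] = ½·((-1)·(-24/5−(-8)) + (-49/10)·(-8−(-4)) + (-1)·(-4−(-24/5))) = ½·(-16/5 + 98/5 − 4/5) = 39/5, so the A_2-coordinate is 3/5.
[A_1A_2P] = ½·((-1)·(-4−(-24/5)) + (-15/2)·(-24/5−(-4)) + (-49/10)·(-4−(-4))) = ½·(-4/5 + 6 + 0) = 13/5, so the A_3-coordinate is 1/5.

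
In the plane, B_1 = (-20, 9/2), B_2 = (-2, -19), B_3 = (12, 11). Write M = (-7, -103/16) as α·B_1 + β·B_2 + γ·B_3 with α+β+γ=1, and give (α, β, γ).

(3/8, 1/2, 1/8)

Signed area of the reference triangle: [B_1B_2B_3] = ½·((-20)·(-19−11) + (-2)·(11−(9/2)) + 12·(9/2−(-19))) = ½·(600 − 13 + 282) = 869/2.
[MB_2B_3] = ½·((-7)·(-19−11) + (-2)·(11−(-103/16)) + 12·(-103/16−(-19))) = ½·(210 − 279/8 + 603/4) = 2607/16, so the B_1-coordinate is (2607/16)/(869/2) = 3/8.
[B_1MB_3] = ½·((-20)·(-103/16−11) + (-7)·(11−(9/2)) + 12·(9/2−(-103/16))) = ½·(1395/4 − 91/2 + 525/4) = 869/4, so the B_2-coordinate is 1/2.
[B_1B_2M] = ½·((-20)·(-19−(-103/16)) + (-2)·(-103/16−(9/2)) + (-7)·(9/2−(-19))) = ½·(1005/4 + 175/8 − 329/2) = 869/16, so the B_3-coordinate is 1/8.
Check: 3/8 + 1/2 + 1/8 = 1.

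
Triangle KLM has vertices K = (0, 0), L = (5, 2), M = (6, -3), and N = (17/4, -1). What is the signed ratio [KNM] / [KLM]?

[KLM] = ½·(0·(2−(-3)) + 5·(-3−0) + 6·(0−2)) = ½·(0 − 15 − 12) = -27/2.
[KNM] = ½·(0·(-1−(-3)) + (17/4)·(-3−0) + 6·(0−(-1))) = ½·(0 − 51/4 + 6) = -27/8, so the ratio is (-27/8)/(-27/2) = 1/4.

1/4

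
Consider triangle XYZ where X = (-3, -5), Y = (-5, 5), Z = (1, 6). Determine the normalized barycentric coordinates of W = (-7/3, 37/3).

(-2/3, 1, 2/3)

Signed area of the reference triangle: [XYZ] = ½·((-3)·(5−6) + (-5)·(6−(-5)) + 1·(-5−5)) = ½·(3 − 55 − 10) = -31.
[WYZ] = ½·((-7/3)·(5−6) + (-5)·(6−(37/3)) + 1·(37/3−5)) = ½·(7/3 + 95/3 + 22/3) = 62/3, so the X-coordinate is (62/3)/(-31) = -2/3.
[XWZ] = ½·((-3)·(37/3−6) + (-7/3)·(6−(-5)) + 1·(-5−(37/3))) = ½·(-19 − 77/3 − 52/3) = -31, so the Y-coordinate is 1.
[XYW] = ½·((-3)·(5−(37/3)) + (-5)·(37/3−(-5)) + (-7/3)·(-5−5)) = ½·(22 − 260/3 + 70/3) = -62/3, so the Z-coordinate is 2/3.
Check: -2/3 + 1 + 2/3 = 1.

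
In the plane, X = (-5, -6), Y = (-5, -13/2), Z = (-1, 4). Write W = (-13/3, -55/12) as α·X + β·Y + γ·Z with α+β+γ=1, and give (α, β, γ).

Signed area of the reference triangle: [XYZ] = ½·((-5)·(-13/2−4) + (-5)·(4−(-6)) + (-1)·(-6−(-13/2))) = ½·(105/2 − 50 − 1/2) = 1.
[WYZ] = ½·((-13/3)·(-13/2−4) + (-5)·(4−(-55/12)) + (-1)·(-55/12−(-13/2))) = ½·(91/2 − 515/12 − 23/12) = 1/3, so the X-coordinate is (1/3)/1 = 1/3.
[XWZ] = ½·((-5)·(-55/12−4) + (-13/3)·(4−(-6)) + (-1)·(-6−(-55/12))) = ½·(515/12 − 130/3 + 17/12) = 1/2, so the Y-coordinate is 1/2.
[XYW] = ½·((-5)·(-13/2−(-55/12)) + (-5)·(-55/12−(-6)) + (-13/3)·(-6−(-13/2))) = ½·(115/12 − 85/12 − 13/6) = 1/6, so the Z-coordinate is 1/6.
Check: 1/3 + 1/2 + 1/6 = 1.

(1/3, 1/2, 1/6)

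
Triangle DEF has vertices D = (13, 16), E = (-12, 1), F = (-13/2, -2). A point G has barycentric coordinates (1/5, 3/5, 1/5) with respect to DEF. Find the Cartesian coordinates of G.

G = (1/5)·D + (3/5)·E + (1/5)·F.
x-coordinate: (1/5)·13 + (3/5)·(-12) + (1/5)·(-13/2) = -59/10.
y-coordinate: (1/5)·16 + (3/5)·1 + (1/5)·(-2) = 17/5.

(-59/10, 17/5)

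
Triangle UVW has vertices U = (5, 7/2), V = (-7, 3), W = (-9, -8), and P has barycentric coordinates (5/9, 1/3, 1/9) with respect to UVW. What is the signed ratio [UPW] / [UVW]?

1/3

The signed ratio [UPW]/[UVW] equals the barycentric coordinate of P at vertex V, which is 1/3.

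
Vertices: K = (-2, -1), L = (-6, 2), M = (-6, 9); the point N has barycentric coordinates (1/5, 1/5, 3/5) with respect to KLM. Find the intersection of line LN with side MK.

Line LN meets MK where the L-coordinate vanishes; zeroing N's L-weight and renormalizing leaves M, K-weights 3/5 : 1/5 → (3/4, 1/4).
So J = (3/4)·M + (1/4)·K = (-5, 13/2).

(-5, 13/2)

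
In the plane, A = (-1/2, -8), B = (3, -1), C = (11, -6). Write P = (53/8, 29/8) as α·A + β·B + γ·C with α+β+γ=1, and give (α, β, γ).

(-3/4, 13/8, 1/8)

Signed area of the reference triangle: [ABC] = ½·((-1/2)·(-1−(-6)) + 3·(-6−(-8)) + 11·(-8−(-1))) = ½·(-5/2 + 6 − 77) = -147/4.
[PBC] = ½·((53/8)·(-1−(-6)) + 3·(-6−(29/8)) + 11·(29/8−(-1))) = ½·(265/8 − 231/8 + 407/8) = 441/16, so the A-coordinate is (441/16)/(-147/4) = -3/4.
[APC] = ½·((-1/2)·(29/8−(-6)) + (53/8)·(-6−(-8)) + 11·(-8−(29/8))) = ½·(-77/16 + 53/4 − 1023/8) = -1911/32, so the B-coordinate is 13/8.
[ABP] = ½·((-1/2)·(-1−(29/8)) + 3·(29/8−(-8)) + (53/8)·(-8−(-1))) = ½·(37/16 + 279/8 − 371/8) = -147/32, so the C-coordinate is 1/8.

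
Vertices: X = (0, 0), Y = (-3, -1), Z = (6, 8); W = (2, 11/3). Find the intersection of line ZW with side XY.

Barycentric coordinates of W with respect to XYZ: (1/6, 1/3, 1/2).
On side XY the Z-coordinate is zero; dropping W's Z-weight 1/2 and renormalizing the remaining 1/6 : 1/3 gives weights 1/3, 2/3 on X, Y.
V = (1/3)·(0, 0) + (2/3)·(-3, -1) = (-2, -2/3).

(-2, -2/3)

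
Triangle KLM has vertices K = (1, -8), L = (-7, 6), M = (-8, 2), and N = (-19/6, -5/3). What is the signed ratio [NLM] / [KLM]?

1/2

[KLM] = ½·(1·(6−2) + (-7)·(2−(-8)) + (-8)·(-8−6)) = ½·(4 − 70 + 112) = 23.
[NLM] = ½·((-19/6)·(6−2) + (-7)·(2−(-5/3)) + (-8)·(-5/3−6)) = ½·(-38/3 − 77/3 + 184/3) = 23/2, so the ratio is (23/2)/23 = 1/2.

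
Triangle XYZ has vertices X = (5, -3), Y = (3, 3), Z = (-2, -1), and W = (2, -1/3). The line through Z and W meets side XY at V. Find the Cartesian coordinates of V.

(4, 0)

Barycentric coordinates of W with respect to XYZ: (1/3, 1/3, 1/3).
On side XY the Z-coordinate is zero; dropping W's Z-weight 1/3 and renormalizing the remaining 1/3 : 1/3 gives weights 1/2, 1/2 on X, Y.
V = (1/2)·(5, -3) + (1/2)·(3, 3) = (4, 0).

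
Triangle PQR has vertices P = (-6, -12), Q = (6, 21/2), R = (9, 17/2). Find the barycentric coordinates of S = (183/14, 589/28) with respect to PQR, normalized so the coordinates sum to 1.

(-1/2, 8/7, 5/14)

Signed area of the reference triangle: [PQR] = ½·((-6)·(21/2−(17/2)) + 6·(17/2−(-12)) + 9·(-12−(21/2))) = ½·(-12 + 123 − 405/2) = -183/4.
[SQR] = ½·((183/14)·(21/2−(17/2)) + 6·(17/2−(589/28)) + 9·(589/28−(21/2))) = ½·(183/7 − 1053/14 + 2655/28) = 183/8, so the P-coordinate is (183/8)/(-183/4) = -1/2.
[PSR] = ½·((-6)·(589/28−(17/2)) + (183/14)·(17/2−(-12)) + 9·(-12−(589/28))) = ½·(-1053/14 + 7503/28 − 8325/28) = -366/7, so the Q-coordinate is 8/7.
[PQS] = ½·((-6)·(21/2−(589/28)) + 6·(589/28−(-12)) + (183/14)·(-12−(21/2))) = ½·(885/14 + 2775/14 − 8235/28) = -915/56, so the R-coordinate is 5/14.
Check: -1/2 + 8/7 + 5/14 = 1.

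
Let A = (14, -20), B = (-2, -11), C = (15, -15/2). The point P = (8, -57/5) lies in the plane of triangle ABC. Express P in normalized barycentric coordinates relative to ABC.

(1/5, 2/5, 2/5)

Signed area of the reference triangle: [ABC] = ½·(14·(-11−(-15/2)) + (-2)·(-15/2−(-20)) + 15·(-20−(-11))) = ½·(-49 − 25 − 135) = -209/2.
[PBC] = ½·(8·(-11−(-15/2)) + (-2)·(-15/2−(-57/5)) + 15·(-57/5−(-11))) = ½·(-28 − 39/5 − 6) = -209/10, so the A-coordinate is (-209/10)/(-209/2) = 1/5.
[APC] = ½·(14·(-57/5−(-15/2)) + 8·(-15/2−(-20)) + 15·(-20−(-57/5))) = ½·(-273/5 + 100 − 129) = -209/5, so the B-coordinate is 2/5.
[ABP] = ½·(14·(-11−(-57/5)) + (-2)·(-57/5−(-20)) + 8·(-20−(-11))) = ½·(28/5 − 86/5 − 72) = -209/5, so the C-coordinate is 2/5.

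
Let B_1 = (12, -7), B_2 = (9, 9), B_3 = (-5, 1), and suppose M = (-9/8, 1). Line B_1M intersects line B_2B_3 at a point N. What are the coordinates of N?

Barycentric coordinates of M with respect to B_1B_2B_3: (1/8, 1/8, 3/4).
On side B_2B_3 the B_1-coordinate is zero; dropping M's B_1-weight 1/8 and renormalizing the remaining 1/8 : 3/4 gives weights 1/7, 6/7 on B_2, B_3.
N = (1/7)·(9, 9) + (6/7)·(-5, 1) = (-3, 15/7).

(-3, 15/7)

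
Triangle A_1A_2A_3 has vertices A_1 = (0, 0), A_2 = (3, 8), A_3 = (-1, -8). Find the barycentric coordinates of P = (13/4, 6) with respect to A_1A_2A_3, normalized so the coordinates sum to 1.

Signed area of the reference triangle: [A_1A_2A_3] = ½·(0·(8−(-8)) + 3·(-8−0) + (-1)·(0−8)) = ½·(0 − 24 + 8) = -8.
[PA_2A_3] = ½·((13/4)·(8−(-8)) + 3·(-8−6) + (-1)·(6−8)) = ½·(52 − 42 + 2) = 6, so the A_1-coordinate is 6/(-8) = -3/4.
[A_1PA_3] = ½·(0·(6−(-8)) + (13/4)·(-8−0) + (-1)·(0−6)) = ½·(0 − 26 + 6) = -10, so the A_2-coordinate is 5/4.
[A_1A_2P] = ½·(0·(8−6) + 3·(6−0) + (13/4)·(0−8)) = ½·(0 + 18 − 26) = -4, so the A_3-coordinate is 1/2.
Check: -3/4 + 5/4 + 1/2 = 1.

(-3/4, 5/4, 1/2)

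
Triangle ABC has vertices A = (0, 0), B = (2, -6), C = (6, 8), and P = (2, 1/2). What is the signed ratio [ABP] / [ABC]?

[ABC] = ½·(0·(-6−8) + 2·(8−0) + 6·(0−(-6))) = ½·(0 + 16 + 36) = 26.
[ABP] = ½·(0·(-6−(1/2)) + 2·(1/2−0) + 2·(0−(-6))) = ½·(0 + 1 + 12) = 13/2, so the ratio is (13/2)/26 = 1/4.

1/4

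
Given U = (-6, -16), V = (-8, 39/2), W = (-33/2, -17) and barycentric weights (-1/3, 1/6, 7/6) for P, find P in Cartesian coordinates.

(-223/12, -45/4)

P = (-1/3)·U + (1/6)·V + (7/6)·W.
x-coordinate: (-1/3)·(-6) + (1/6)·(-8) + (7/6)·(-33/2) = -223/12.
y-coordinate: (-1/3)·(-16) + (1/6)·(39/2) + (7/6)·(-17) = -45/4.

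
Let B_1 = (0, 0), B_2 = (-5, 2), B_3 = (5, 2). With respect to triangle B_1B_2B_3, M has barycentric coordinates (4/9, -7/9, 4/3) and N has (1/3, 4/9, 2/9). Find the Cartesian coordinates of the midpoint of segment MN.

Barycentric coordinates of the midpoint are the average: (7/18, -1/6, 7/9).
Converting: (7/18)·B_1 + (-1/6)·B_2 + (7/9)·B_3 = (85/18, 11/9).

(85/18, 11/9)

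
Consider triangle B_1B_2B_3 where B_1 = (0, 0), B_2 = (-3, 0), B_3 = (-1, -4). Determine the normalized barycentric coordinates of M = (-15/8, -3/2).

Signed area of the reference triangle: [B_1B_2B_3] = ½·(0·(0−(-4)) + (-3)·(-4−0) + (-1)·(0−0)) = ½·(0 + 12 + 0) = 6.
[MB_2B_3] = ½·((-15/8)·(0−(-4)) + (-3)·(-4−(-3/2)) + (-1)·(-3/2−0)) = ½·(-15/2 + 15/2 + 3/2) = 3/4, so the B_1-coordinate is (3/4)/6 = 1/8.
[B_1MB_3] = ½·(0·(-3/2−(-4)) + (-15/8)·(-4−0) + (-1)·(0−(-3/2))) = ½·(0 + 15/2 − 3/2) = 3, so the B_2-coordinate is 1/2.
[B_1B_2M] = ½·(0·(0−(-3/2)) + (-3)·(-3/2−0) + (-15/8)·(0−0)) = ½·(0 + 9/2 + 0) = 9/4, so the B_3-coordinate is 3/8.
Check: 1/8 + 1/2 + 3/8 = 1.

(1/8, 1/2, 3/8)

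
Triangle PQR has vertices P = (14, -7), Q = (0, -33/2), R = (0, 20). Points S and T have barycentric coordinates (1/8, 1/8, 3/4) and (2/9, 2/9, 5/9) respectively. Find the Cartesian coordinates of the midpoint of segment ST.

(175/72, 2585/288)

Barycentric coordinates of the midpoint are the average: (25/144, 25/144, 47/72).
Converting: (25/144)·P + (25/144)·Q + (47/72)·R = (175/72, 2585/288).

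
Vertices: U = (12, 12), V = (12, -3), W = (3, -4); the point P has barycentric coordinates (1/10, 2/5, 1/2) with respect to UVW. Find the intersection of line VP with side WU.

Line VP meets WU where the V-coordinate vanishes; zeroing P's V-weight and renormalizing leaves W, U-weights 1/2 : 1/10 → (5/6, 1/6).
So Q = (5/6)·W + (1/6)·U = (9/2, -4/3).

(9/2, -4/3)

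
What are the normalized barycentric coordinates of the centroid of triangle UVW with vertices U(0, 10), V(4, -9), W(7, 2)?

The centroid is the average of the vertices, so each weight is 1/3.

(1/3, 1/3, 1/3)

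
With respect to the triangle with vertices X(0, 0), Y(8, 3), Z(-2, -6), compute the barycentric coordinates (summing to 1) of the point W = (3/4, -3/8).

(3/4, 1/8, 1/8)

Signed area of the reference triangle: [XYZ] = ½·(0·(3−(-6)) + 8·(-6−0) + (-2)·(0−3)) = ½·(0 − 48 + 6) = -21.
[WYZ] = ½·((3/4)·(3−(-6)) + 8·(-6−(-3/8)) + (-2)·(-3/8−3)) = ½·(27/4 − 45 + 27/4) = -63/4, so the X-coordinate is (-63/4)/(-21) = 3/4.
[XWZ] = ½·(0·(-3/8−(-6)) + (3/4)·(-6−0) + (-2)·(0−(-3/8))) = ½·(0 − 9/2 − 3/4) = -21/8, so the Y-coordinate is 1/8.
[XYW] = ½·(0·(3−(-3/8)) + 8·(-3/8−0) + (3/4)·(0−3)) = ½·(0 − 3 − 9/4) = -21/8, so the Z-coordinate is 1/8.
Check: 3/4 + 1/8 + 1/8 = 1.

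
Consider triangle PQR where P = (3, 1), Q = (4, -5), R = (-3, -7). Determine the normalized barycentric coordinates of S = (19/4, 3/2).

(1, 1/4, -1/4)

Signed area of the reference triangle: [PQR] = ½·(3·(-5−(-7)) + 4·(-7−1) + (-3)·(1−(-5))) = ½·(6 − 32 − 18) = -22.
[SQR] = ½·((19/4)·(-5−(-7)) + 4·(-7−(3/2)) + (-3)·(3/2−(-5))) = ½·(19/2 − 34 − 39/2) = -22, so the P-coordinate is (-22)/(-22) = 1.
[PSR] = ½·(3·(3/2−(-7)) + (19/4)·(-7−1) + (-3)·(1−(3/2))) = ½·(51/2 − 38 + 3/2) = -11/2, so the Q-coordinate is 1/4.
[PQS] = ½·(3·(-5−(3/2)) + 4·(3/2−1) + (19/4)·(1−(-5))) = ½·(-39/2 + 2 + 57/2) = 11/2, so the R-coordinate is -1/4.
Check: 1 + 1/4 − 1/4 = 1.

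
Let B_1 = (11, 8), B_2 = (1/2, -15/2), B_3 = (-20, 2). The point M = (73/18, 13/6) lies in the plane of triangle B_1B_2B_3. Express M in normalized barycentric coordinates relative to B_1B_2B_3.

Signed area of the reference triangle: [B_1B_2B_3] = ½·(11·(-15/2−2) + (1/2)·(2−8) + (-20)·(8−(-15/2))) = ½·(-209/2 − 3 − 310) = -835/4.
[MB_2B_3] = ½·((73/18)·(-15/2−2) + (1/2)·(2−(13/6)) + (-20)·(13/6−(-15/2))) = ½·(-1387/36 − 1/12 − 580/3) = -4175/36, so the B_1-coordinate is (-4175/36)/(-835/4) = 5/9.
[B_1MB_3] = ½·(11·(13/6−2) + (73/18)·(2−8) + (-20)·(8−(13/6))) = ½·(11/6 − 73/3 − 350/3) = -835/12, so the B_2-coordinate is 1/3.
[B_1B_2M] = ½·(11·(-15/2−(13/6)) + (1/2)·(13/6−8) + (73/18)·(8−(-15/2))) = ½·(-319/3 − 35/12 + 2263/36) = -835/36, so the B_3-coordinate is 1/9.
Check: 5/9 + 1/3 + 1/9 = 1.

(5/9, 1/3, 1/9)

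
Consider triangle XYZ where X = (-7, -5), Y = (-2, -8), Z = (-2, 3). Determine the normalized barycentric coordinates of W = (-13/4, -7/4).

Signed area of the reference triangle: [XYZ] = ½·((-7)·(-8−3) + (-2)·(3−(-5)) + (-2)·(-5−(-8))) = ½·(77 − 16 − 6) = 55/2.
[WYZ] = ½·((-13/4)·(-8−3) + (-2)·(3−(-7/4)) + (-2)·(-7/4−(-8))) = ½·(143/4 − 19/2 − 25/2) = 55/8, so the X-coordinate is (55/8)/(55/2) = 1/4.
[XWZ] = ½·((-7)·(-7/4−3) + (-13/4)·(3−(-5)) + (-2)·(-5−(-7/4))) = ½·(133/4 − 26 + 13/2) = 55/8, so the Y-coordinate is 1/4.
[XYW] = ½·((-7)·(-8−(-7/4)) + (-2)·(-7/4−(-5)) + (-13/4)·(-5−(-8))) = ½·(175/4 − 13/2 − 39/4) = 55/4, so the Z-coordinate is 1/2.

(1/4, 1/4, 1/2)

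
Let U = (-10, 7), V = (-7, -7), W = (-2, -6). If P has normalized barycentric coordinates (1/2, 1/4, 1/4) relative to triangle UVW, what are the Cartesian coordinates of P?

(-29/4, 1/4)

P = (1/2)·U + (1/4)·V + (1/4)·W.
x-coordinate: (1/2)·(-10) + (1/4)·(-7) + (1/4)·(-2) = -29/4.
y-coordinate: (1/2)·7 + (1/4)·(-7) + (1/4)·(-6) = 1/4.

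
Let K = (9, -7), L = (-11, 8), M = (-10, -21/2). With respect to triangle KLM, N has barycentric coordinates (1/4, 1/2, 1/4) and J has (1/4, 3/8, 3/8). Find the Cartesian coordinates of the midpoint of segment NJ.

Barycentric coordinates of the midpoint are the average: (1/4, 7/16, 5/16).
Converting: (1/4)·K + (7/16)·L + (5/16)·M = (-91/16, -49/32).

(-91/16, -49/32)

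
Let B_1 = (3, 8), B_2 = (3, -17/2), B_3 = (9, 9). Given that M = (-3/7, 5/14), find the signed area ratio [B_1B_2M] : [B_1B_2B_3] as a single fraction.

[B_1B_2B_3] = ½·(3·(-17/2−9) + 3·(9−8) + 9·(8−(-17/2))) = ½·(-105/2 + 3 + 297/2) = 99/2.
[B_1B_2M] = ½·(3·(-17/2−(5/14)) + 3·(5/14−8) + (-3/7)·(8−(-17/2))) = ½·(-186/7 − 321/14 − 99/14) = -198/7, so the ratio is (-198/7)/(99/2) = -4/7.

-4/7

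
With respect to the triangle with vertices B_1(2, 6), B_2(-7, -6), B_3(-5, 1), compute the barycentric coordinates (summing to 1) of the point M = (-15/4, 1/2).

Signed area of the reference triangle: [B_1B_2B_3] = ½·(2·(-6−1) + (-7)·(1−6) + (-5)·(6−(-6))) = ½·(-14 + 35 − 60) = -39/2.
[MB_2B_3] = ½·((-15/4)·(-6−1) + (-7)·(1−(1/2)) + (-5)·(1/2−(-6))) = ½·(105/4 − 7/2 − 65/2) = -39/8, so the B_1-coordinate is (-39/8)/(-39/2) = 1/4.
[B_1MB_3] = ½·(2·(1/2−1) + (-15/4)·(1−6) + (-5)·(6−(1/2))) = ½·(-1 + 75/4 − 55/2) = -39/8, so the B_2-coordinate is 1/4.
[B_1B_2M] = ½·(2·(-6−(1/2)) + (-7)·(1/2−6) + (-15/4)·(6−(-6))) = ½·(-13 + 77/2 − 45) = -39/4, so the B_3-coordinate is 1/2.
Check: 1/4 + 1/4 + 1/2 = 1.

(1/4, 1/4, 1/2)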